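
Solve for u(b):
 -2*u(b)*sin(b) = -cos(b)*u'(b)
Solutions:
 u(b) = C1/cos(b)^2


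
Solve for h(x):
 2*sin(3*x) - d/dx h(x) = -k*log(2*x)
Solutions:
 h(x) = C1 + k*x*(log(x) - 1) + k*x*log(2) - 2*cos(3*x)/3


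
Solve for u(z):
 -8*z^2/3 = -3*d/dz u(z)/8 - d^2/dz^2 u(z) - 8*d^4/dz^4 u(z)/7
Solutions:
 u(z) = C1 + C2*exp(42^(1/3)*z*(-4*21^(1/3)/(27 + sqrt(1401))^(1/3) + 2^(1/3)*(27 + sqrt(1401))^(1/3))/48)*sin(14^(1/3)*3^(1/6)*z*(12*7^(1/3)/(27 + sqrt(1401))^(1/3) + 2^(1/3)*3^(2/3)*(27 + sqrt(1401))^(1/3))/48) + C3*exp(42^(1/3)*z*(-4*21^(1/3)/(27 + sqrt(1401))^(1/3) + 2^(1/3)*(27 + sqrt(1401))^(1/3))/48)*cos(14^(1/3)*3^(1/6)*z*(12*7^(1/3)/(27 + sqrt(1401))^(1/3) + 2^(1/3)*3^(2/3)*(27 + sqrt(1401))^(1/3))/48) + C4*exp(-42^(1/3)*z*(-4*21^(1/3)/(27 + sqrt(1401))^(1/3) + 2^(1/3)*(27 + sqrt(1401))^(1/3))/24) + 64*z^3/27 - 512*z^2/27 + 8192*z/81


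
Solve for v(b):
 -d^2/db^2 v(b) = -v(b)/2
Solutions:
 v(b) = C1*exp(-sqrt(2)*b/2) + C2*exp(sqrt(2)*b/2)


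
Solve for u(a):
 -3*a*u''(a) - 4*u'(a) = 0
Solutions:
 u(a) = C1 + C2/a^(1/3)


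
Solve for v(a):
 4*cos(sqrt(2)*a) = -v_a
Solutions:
 v(a) = C1 - 2*sqrt(2)*sin(sqrt(2)*a)


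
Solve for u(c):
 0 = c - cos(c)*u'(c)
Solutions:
 u(c) = C1 + Integral(c/cos(c), c)


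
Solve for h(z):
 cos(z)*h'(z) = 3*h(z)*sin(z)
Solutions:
 h(z) = C1/cos(z)^3


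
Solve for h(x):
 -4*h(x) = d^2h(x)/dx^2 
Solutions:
 h(x) = C1*sin(2*x) + C2*cos(2*x)


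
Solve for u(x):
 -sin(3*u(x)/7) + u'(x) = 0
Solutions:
 -x + 7*log(cos(3*u(x)/7) - 1)/6 - 7*log(cos(3*u(x)/7) + 1)/6 = C1


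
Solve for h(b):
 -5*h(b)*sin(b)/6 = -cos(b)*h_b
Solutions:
 h(b) = C1/cos(b)^(5/6)


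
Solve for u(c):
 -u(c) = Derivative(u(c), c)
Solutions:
 u(c) = C1*exp(-c)


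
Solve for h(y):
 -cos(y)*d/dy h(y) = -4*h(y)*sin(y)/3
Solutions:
 h(y) = C1/cos(y)^(4/3)


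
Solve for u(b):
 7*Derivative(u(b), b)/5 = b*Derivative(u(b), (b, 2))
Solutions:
 u(b) = C1 + C2*b^(12/5)


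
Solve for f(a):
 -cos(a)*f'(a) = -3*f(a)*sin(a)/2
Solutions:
 f(a) = C1/cos(a)^(3/2)


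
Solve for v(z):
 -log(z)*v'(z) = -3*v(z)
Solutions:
 v(z) = C1*exp(3*li(z))


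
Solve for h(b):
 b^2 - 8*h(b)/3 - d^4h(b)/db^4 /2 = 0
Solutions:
 h(b) = 3*b^2/8 + (C1*sin(sqrt(2)*3^(3/4)*b/3) + C2*cos(sqrt(2)*3^(3/4)*b/3))*exp(-sqrt(2)*3^(3/4)*b/3) + (C3*sin(sqrt(2)*3^(3/4)*b/3) + C4*cos(sqrt(2)*3^(3/4)*b/3))*exp(sqrt(2)*3^(3/4)*b/3)


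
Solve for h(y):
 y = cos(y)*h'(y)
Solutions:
 h(y) = C1 + Integral(y/cos(y), y)


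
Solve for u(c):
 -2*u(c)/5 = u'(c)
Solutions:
 u(c) = C1*exp(-2*c/5)


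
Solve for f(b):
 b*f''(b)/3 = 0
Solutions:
 f(b) = C1 + C2*b


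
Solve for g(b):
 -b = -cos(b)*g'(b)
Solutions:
 g(b) = C1 + Integral(b/cos(b), b)


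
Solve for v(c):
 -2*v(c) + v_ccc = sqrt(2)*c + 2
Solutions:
 v(c) = C3*exp(2^(1/3)*c) - sqrt(2)*c/2 + (C1*sin(2^(1/3)*sqrt(3)*c/2) + C2*cos(2^(1/3)*sqrt(3)*c/2))*exp(-2^(1/3)*c/2) - 1


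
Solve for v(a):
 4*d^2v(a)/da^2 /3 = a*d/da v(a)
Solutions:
 v(a) = C1 + C2*erfi(sqrt(6)*a/4)


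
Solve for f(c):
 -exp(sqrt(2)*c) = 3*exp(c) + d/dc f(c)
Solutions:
 f(c) = C1 - 3*exp(c) - sqrt(2)*exp(sqrt(2)*c)/2


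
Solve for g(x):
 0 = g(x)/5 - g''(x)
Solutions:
 g(x) = C1*exp(-sqrt(5)*x/5) + C2*exp(sqrt(5)*x/5)


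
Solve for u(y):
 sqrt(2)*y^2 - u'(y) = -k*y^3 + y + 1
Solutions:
 u(y) = C1 + k*y^4/4 + sqrt(2)*y^3/3 - y^2/2 - y


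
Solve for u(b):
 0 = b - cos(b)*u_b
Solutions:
 u(b) = C1 + Integral(b/cos(b), b)


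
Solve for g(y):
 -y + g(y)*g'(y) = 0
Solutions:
 g(y) = -sqrt(C1 + y^2)
 g(y) = sqrt(C1 + y^2)


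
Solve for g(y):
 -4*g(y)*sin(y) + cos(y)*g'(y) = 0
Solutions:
 g(y) = C1/cos(y)^4


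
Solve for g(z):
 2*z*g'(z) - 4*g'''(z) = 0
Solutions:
 g(z) = C1 + Integral(C2*airyai(2^(2/3)*z/2) + C3*airybi(2^(2/3)*z/2), z)


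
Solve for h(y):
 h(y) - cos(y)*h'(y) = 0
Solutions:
 h(y) = C1*sqrt(sin(y) + 1)/sqrt(sin(y) - 1)


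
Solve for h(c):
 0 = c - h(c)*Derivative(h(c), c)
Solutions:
 h(c) = -sqrt(C1 + c^2)
 h(c) = sqrt(C1 + c^2)


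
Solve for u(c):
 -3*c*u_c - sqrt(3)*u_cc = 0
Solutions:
 u(c) = C1 + C2*erf(sqrt(2)*3^(1/4)*c/2)


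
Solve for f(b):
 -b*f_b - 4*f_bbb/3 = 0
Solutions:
 f(b) = C1 + Integral(C2*airyai(-6^(1/3)*b/2) + C3*airybi(-6^(1/3)*b/2), b)


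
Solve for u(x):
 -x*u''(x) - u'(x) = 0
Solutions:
 u(x) = C1 + C2*log(x)


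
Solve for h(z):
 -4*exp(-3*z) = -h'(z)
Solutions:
 h(z) = C1 - 4*exp(-3*z)/3


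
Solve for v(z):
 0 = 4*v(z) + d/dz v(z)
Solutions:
 v(z) = C1*exp(-4*z)


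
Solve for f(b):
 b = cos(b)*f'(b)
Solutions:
 f(b) = C1 + Integral(b/cos(b), b)


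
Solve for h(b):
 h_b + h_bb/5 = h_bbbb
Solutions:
 h(b) = C1 + C2*exp(-b*(2*450^(1/3)/(sqrt(50565) + 225)^(1/3) + 60^(1/3)*(sqrt(50565) + 225)^(1/3))/60)*sin(3^(1/6)*b*(-20^(1/3)*3^(2/3)*(sqrt(50565) + 225)^(1/3) + 6*50^(1/3)/(sqrt(50565) + 225)^(1/3))/60) + C3*exp(-b*(2*450^(1/3)/(sqrt(50565) + 225)^(1/3) + 60^(1/3)*(sqrt(50565) + 225)^(1/3))/60)*cos(3^(1/6)*b*(-20^(1/3)*3^(2/3)*(sqrt(50565) + 225)^(1/3) + 6*50^(1/3)/(sqrt(50565) + 225)^(1/3))/60) + C4*exp(b*(2*450^(1/3)/(sqrt(50565) + 225)^(1/3) + 60^(1/3)*(sqrt(50565) + 225)^(1/3))/30)


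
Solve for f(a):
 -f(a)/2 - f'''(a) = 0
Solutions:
 f(a) = C3*exp(-2^(2/3)*a/2) + (C1*sin(2^(2/3)*sqrt(3)*a/4) + C2*cos(2^(2/3)*sqrt(3)*a/4))*exp(2^(2/3)*a/4)


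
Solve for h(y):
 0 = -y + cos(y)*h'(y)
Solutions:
 h(y) = C1 + Integral(y/cos(y), y)


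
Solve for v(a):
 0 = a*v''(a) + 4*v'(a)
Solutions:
 v(a) = C1 + C2/a^3


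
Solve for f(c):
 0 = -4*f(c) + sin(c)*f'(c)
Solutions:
 f(c) = C1*(cos(c)^2 - 2*cos(c) + 1)/(cos(c)^2 + 2*cos(c) + 1)


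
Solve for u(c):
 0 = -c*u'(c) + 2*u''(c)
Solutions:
 u(c) = C1 + C2*erfi(c/2)


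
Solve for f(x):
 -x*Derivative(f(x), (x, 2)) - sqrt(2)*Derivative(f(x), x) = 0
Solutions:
 f(x) = C1 + C2*x^(1 - sqrt(2))


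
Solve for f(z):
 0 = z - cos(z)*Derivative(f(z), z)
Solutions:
 f(z) = C1 + Integral(z/cos(z), z)


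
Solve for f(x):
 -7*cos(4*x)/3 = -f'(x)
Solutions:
 f(x) = C1 + 7*sin(4*x)/12


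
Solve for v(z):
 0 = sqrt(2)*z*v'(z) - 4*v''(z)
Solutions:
 v(z) = C1 + C2*erfi(2^(3/4)*z/4)


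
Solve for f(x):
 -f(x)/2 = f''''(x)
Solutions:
 f(x) = (C1*sin(2^(1/4)*x/2) + C2*cos(2^(1/4)*x/2))*exp(-2^(1/4)*x/2) + (C3*sin(2^(1/4)*x/2) + C4*cos(2^(1/4)*x/2))*exp(2^(1/4)*x/2)


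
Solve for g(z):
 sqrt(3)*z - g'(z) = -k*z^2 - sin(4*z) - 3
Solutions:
 g(z) = C1 + k*z^3/3 + sqrt(3)*z^2/2 + 3*z - cos(4*z)/4


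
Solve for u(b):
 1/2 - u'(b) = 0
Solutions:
 u(b) = C1 + b/2


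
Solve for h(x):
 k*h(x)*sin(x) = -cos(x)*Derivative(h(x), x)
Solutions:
 h(x) = C1*exp(k*log(cos(x)))


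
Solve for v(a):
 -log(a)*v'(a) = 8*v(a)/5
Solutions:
 v(a) = C1*exp(-8*li(a)/5)


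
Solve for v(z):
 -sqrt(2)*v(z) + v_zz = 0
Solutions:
 v(z) = C1*exp(-2^(1/4)*z) + C2*exp(2^(1/4)*z)


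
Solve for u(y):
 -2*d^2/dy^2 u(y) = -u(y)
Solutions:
 u(y) = C1*exp(-sqrt(2)*y/2) + C2*exp(sqrt(2)*y/2)


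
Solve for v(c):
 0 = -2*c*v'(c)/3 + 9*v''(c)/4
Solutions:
 v(c) = C1 + C2*erfi(2*sqrt(3)*c/9)


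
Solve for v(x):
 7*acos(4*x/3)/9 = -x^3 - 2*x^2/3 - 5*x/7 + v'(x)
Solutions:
 v(x) = C1 + x^4/4 + 2*x^3/9 + 5*x^2/14 + 7*x*acos(4*x/3)/9 - 7*sqrt(9 - 16*x^2)/36


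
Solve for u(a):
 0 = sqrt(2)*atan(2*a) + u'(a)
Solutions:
 u(a) = C1 - sqrt(2)*(a*atan(2*a) - log(4*a^2 + 1)/4)


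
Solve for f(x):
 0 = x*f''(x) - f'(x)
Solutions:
 f(x) = C1 + C2*x^2


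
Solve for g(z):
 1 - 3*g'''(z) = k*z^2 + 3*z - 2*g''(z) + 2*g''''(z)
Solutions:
 g(z) = C1 + C2*z + C3*exp(-2*z) + C4*exp(z/2) + k*z^4/24 + z^3*(k + 1)/4 + z^2*(13*k + 7)/8


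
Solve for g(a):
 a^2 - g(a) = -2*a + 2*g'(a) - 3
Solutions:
 g(a) = C1*exp(-a/2) + a^2 - 2*a + 7


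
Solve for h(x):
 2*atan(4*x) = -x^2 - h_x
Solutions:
 h(x) = C1 - x^3/3 - 2*x*atan(4*x) + log(16*x^2 + 1)/4


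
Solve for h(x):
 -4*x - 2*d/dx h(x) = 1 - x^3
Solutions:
 h(x) = C1 + x^4/8 - x^2 - x/2


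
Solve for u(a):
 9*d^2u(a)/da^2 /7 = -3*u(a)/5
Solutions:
 u(a) = C1*sin(sqrt(105)*a/15) + C2*cos(sqrt(105)*a/15)


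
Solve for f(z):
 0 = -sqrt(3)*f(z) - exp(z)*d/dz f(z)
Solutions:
 f(z) = C1*exp(sqrt(3)*exp(-z))


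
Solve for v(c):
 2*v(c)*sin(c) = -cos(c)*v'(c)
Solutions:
 v(c) = C1*cos(c)^2


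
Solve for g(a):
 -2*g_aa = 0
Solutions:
 g(a) = C1 + C2*a


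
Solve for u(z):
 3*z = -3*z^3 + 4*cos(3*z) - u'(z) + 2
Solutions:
 u(z) = C1 - 3*z^4/4 - 3*z^2/2 + 2*z + 4*sin(3*z)/3


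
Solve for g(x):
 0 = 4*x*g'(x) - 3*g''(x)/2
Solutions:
 g(x) = C1 + C2*erfi(2*sqrt(3)*x/3)


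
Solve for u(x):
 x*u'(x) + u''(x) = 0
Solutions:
 u(x) = C1 + C2*erf(sqrt(2)*x/2)


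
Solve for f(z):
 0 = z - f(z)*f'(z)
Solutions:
 f(z) = -sqrt(C1 + z^2)
 f(z) = sqrt(C1 + z^2)


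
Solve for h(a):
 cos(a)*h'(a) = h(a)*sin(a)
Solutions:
 h(a) = C1/cos(a)


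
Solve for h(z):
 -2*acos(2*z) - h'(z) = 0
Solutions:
 h(z) = C1 - 2*z*acos(2*z) + sqrt(1 - 4*z^2)


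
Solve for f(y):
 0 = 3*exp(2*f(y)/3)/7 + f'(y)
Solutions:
 f(y) = 3*log(-sqrt(-1/(C1 - 3*y))) - 3*log(2) + 3*log(42)/2
 f(y) = 3*log(-1/(C1 - 3*y))/2 - 3*log(2) + 3*log(42)/2


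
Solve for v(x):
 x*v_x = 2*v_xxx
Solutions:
 v(x) = C1 + Integral(C2*airyai(2^(2/3)*x/2) + C3*airybi(2^(2/3)*x/2), x)


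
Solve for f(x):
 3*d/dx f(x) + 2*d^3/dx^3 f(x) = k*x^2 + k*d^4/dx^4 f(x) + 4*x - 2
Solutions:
 f(x) = C1 + C2*exp(x*(-(sqrt(((81 + 16/k^2)^2 - 256/k^4)/k^2)/2 - 81/(2*k) - 8/k^3)^(1/3) + 2/k - 4/(k^2*(sqrt(((81 + 16/k^2)^2 - 256/k^4)/k^2)/2 - 81/(2*k) - 8/k^3)^(1/3)))/3) + C3*exp(x*((sqrt(((81 + 16/k^2)^2 - 256/k^4)/k^2)/2 - 81/(2*k) - 8/k^3)^(1/3) - sqrt(3)*I*(sqrt(((81 + 16/k^2)^2 - 256/k^4)/k^2)/2 - 81/(2*k) - 8/k^3)^(1/3) + 4/k - 16/(k^2*(-1 + sqrt(3)*I)*(sqrt(((81 + 16/k^2)^2 - 256/k^4)/k^2)/2 - 81/(2*k) - 8/k^3)^(1/3)))/6) + C4*exp(x*((sqrt(((81 + 16/k^2)^2 - 256/k^4)/k^2)/2 - 81/(2*k) - 8/k^3)^(1/3) + sqrt(3)*I*(sqrt(((81 + 16/k^2)^2 - 256/k^4)/k^2)/2 - 81/(2*k) - 8/k^3)^(1/3) + 4/k + 16/(k^2*(1 + sqrt(3)*I)*(sqrt(((81 + 16/k^2)^2 - 256/k^4)/k^2)/2 - 81/(2*k) - 8/k^3)^(1/3)))/6) + k*x^3/9 - 4*k*x/9 + 2*x^2/3 - 2*x/3


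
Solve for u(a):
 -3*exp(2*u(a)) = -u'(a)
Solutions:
 u(a) = log(-sqrt(-1/(C1 + 3*a))) - log(2)/2
 u(a) = log(-1/(C1 + 3*a))/2 - log(2)/2


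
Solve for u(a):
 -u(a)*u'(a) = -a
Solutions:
 u(a) = -sqrt(C1 + a^2)
 u(a) = sqrt(C1 + a^2)


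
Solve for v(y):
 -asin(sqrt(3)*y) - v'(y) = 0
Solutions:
 v(y) = C1 - y*asin(sqrt(3)*y) - sqrt(3)*sqrt(1 - 3*y^2)/3


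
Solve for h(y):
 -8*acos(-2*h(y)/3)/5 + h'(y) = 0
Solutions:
 Integral(1/acos(-2*_y/3), (_y, h(y))) = C1 + 8*y/5


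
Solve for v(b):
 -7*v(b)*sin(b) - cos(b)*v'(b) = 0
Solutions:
 v(b) = C1*cos(b)^7


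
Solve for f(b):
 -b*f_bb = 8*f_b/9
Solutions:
 f(b) = C1 + C2*b^(1/9)


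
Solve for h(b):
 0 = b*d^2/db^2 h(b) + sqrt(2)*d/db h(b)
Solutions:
 h(b) = C1 + C2*b^(1 - sqrt(2))


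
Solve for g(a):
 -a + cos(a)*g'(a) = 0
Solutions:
 g(a) = C1 + Integral(a/cos(a), a)


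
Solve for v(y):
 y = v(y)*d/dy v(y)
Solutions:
 v(y) = -sqrt(C1 + y^2)
 v(y) = sqrt(C1 + y^2)


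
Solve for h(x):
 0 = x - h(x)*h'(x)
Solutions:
 h(x) = -sqrt(C1 + x^2)
 h(x) = sqrt(C1 + x^2)


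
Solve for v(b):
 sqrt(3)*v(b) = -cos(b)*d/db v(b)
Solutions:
 v(b) = C1*(sin(b) - 1)^(sqrt(3)/2)/(sin(b) + 1)^(sqrt(3)/2)


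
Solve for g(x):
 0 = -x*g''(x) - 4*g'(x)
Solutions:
 g(x) = C1 + C2/x^3


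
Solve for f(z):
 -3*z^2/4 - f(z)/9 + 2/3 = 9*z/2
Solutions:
 f(z) = -27*z^2/4 - 81*z/2 + 6


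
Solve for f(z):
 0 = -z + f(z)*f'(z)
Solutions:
 f(z) = -sqrt(C1 + z^2)
 f(z) = sqrt(C1 + z^2)


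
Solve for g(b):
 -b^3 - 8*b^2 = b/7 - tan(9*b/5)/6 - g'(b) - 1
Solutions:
 g(b) = C1 + b^4/4 + 8*b^3/3 + b^2/14 - b + 5*log(cos(9*b/5))/54


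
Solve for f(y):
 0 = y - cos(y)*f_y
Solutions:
 f(y) = C1 + Integral(y/cos(y), y)


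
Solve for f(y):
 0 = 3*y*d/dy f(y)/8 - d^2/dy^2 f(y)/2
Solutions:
 f(y) = C1 + C2*erfi(sqrt(6)*y/4)


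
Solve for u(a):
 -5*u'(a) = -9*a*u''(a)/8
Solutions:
 u(a) = C1 + C2*a^(49/9)


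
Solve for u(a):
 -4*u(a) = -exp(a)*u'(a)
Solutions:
 u(a) = C1*exp(-4*exp(-a))


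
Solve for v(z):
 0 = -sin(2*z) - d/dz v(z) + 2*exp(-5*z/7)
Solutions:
 v(z) = C1 + cos(2*z)/2 - 14*exp(-5*z/7)/5


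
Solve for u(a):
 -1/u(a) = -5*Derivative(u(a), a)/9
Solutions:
 u(a) = -sqrt(C1 + 90*a)/5
 u(a) = sqrt(C1 + 90*a)/5


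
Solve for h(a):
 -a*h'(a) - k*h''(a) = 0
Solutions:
 h(a) = C1 + C2*sqrt(k)*erf(sqrt(2)*a*sqrt(1/k)/2)


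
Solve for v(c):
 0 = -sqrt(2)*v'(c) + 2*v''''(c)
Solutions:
 v(c) = C1 + C4*exp(2^(5/6)*c/2) + (C2*sin(2^(5/6)*sqrt(3)*c/4) + C3*cos(2^(5/6)*sqrt(3)*c/4))*exp(-2^(5/6)*c/4)


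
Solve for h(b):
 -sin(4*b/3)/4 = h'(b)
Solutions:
 h(b) = C1 + 3*cos(4*b/3)/16


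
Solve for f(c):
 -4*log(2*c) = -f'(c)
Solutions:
 f(c) = C1 + 4*c*log(c) - 4*c + c*log(16)


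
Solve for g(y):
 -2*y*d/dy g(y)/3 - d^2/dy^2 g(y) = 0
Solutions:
 g(y) = C1 + C2*erf(sqrt(3)*y/3)


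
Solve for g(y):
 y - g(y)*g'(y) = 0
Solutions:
 g(y) = -sqrt(C1 + y^2)
 g(y) = sqrt(C1 + y^2)


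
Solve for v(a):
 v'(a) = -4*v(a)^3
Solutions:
 v(a) = -sqrt(2)*sqrt(-1/(C1 - 4*a))/2
 v(a) = sqrt(2)*sqrt(-1/(C1 - 4*a))/2


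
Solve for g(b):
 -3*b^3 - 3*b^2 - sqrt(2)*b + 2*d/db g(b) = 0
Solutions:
 g(b) = C1 + 3*b^4/8 + b^3/2 + sqrt(2)*b^2/4


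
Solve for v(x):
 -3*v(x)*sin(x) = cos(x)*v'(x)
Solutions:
 v(x) = C1*cos(x)^3


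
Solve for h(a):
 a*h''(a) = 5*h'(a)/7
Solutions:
 h(a) = C1 + C2*a^(12/7)


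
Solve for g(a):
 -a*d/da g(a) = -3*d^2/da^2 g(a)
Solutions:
 g(a) = C1 + C2*erfi(sqrt(6)*a/6)


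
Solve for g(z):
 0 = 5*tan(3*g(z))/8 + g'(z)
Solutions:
 g(z) = -asin(C1*exp(-15*z/8))/3 + pi/3
 g(z) = asin(C1*exp(-15*z/8))/3


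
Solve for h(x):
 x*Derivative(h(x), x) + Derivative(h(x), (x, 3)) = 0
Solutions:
 h(x) = C1 + Integral(C2*airyai(-x) + C3*airybi(-x), x)


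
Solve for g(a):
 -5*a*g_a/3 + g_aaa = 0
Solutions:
 g(a) = C1 + Integral(C2*airyai(3^(2/3)*5^(1/3)*a/3) + C3*airybi(3^(2/3)*5^(1/3)*a/3), a)


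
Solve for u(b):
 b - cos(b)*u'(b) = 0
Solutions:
 u(b) = C1 + Integral(b/cos(b), b)


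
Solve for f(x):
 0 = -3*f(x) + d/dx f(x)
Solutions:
 f(x) = C1*exp(3*x)


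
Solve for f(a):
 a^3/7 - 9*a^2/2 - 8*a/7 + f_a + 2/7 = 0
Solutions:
 f(a) = C1 - a^4/28 + 3*a^3/2 + 4*a^2/7 - 2*a/7


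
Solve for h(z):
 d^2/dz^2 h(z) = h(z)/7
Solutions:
 h(z) = C1*exp(-sqrt(7)*z/7) + C2*exp(sqrt(7)*z/7)


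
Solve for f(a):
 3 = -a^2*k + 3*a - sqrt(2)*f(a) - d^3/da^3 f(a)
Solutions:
 f(a) = C3*exp(-2^(1/6)*a) - sqrt(2)*a^2*k/2 + 3*sqrt(2)*a/2 + (C1*sin(2^(1/6)*sqrt(3)*a/2) + C2*cos(2^(1/6)*sqrt(3)*a/2))*exp(2^(1/6)*a/2) - 3*sqrt(2)/2


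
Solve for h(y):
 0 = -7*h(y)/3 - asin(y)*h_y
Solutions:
 h(y) = C1*exp(-7*Integral(1/asin(y), y)/3)


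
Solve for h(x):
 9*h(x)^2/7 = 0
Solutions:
 h(x) = 0


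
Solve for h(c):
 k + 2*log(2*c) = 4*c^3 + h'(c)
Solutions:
 h(c) = C1 - c^4 + c*k + 2*c*log(c) - 2*c + c*log(4)


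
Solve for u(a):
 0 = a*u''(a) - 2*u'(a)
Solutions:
 u(a) = C1 + C2*a^3


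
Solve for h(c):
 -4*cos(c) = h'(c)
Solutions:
 h(c) = C1 - 4*sin(c)


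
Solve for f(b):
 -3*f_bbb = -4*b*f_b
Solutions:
 f(b) = C1 + Integral(C2*airyai(6^(2/3)*b/3) + C3*airybi(6^(2/3)*b/3), b)


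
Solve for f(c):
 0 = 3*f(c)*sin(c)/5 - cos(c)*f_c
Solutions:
 f(c) = C1/cos(c)^(3/5)


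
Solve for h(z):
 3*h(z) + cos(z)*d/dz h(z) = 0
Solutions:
 h(z) = C1*(sin(z) - 1)^(3/2)/(sin(z) + 1)^(3/2)


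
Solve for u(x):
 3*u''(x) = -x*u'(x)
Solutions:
 u(x) = C1 + C2*erf(sqrt(6)*x/6)


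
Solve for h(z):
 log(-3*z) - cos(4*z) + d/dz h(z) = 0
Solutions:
 h(z) = C1 - z*log(-z) - z*log(3) + z + sin(4*z)/4


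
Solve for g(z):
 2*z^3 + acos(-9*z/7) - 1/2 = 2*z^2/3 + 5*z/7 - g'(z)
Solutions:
 g(z) = C1 - z^4/2 + 2*z^3/9 + 5*z^2/14 - z*acos(-9*z/7) + z/2 - sqrt(49 - 81*z^2)/9


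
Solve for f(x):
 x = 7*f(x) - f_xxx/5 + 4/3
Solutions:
 f(x) = C3*exp(35^(1/3)*x) + x/7 + (C1*sin(sqrt(3)*35^(1/3)*x/2) + C2*cos(sqrt(3)*35^(1/3)*x/2))*exp(-35^(1/3)*x/2) - 4/21


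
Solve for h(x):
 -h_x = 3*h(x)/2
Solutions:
 h(x) = C1*exp(-3*x/2)


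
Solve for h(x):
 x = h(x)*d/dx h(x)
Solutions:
 h(x) = -sqrt(C1 + x^2)
 h(x) = sqrt(C1 + x^2)


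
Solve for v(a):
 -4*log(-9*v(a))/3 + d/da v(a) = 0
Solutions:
 -3*Integral(1/(log(-_y) + 2*log(3)), (_y, v(a)))/4 = C1 - a


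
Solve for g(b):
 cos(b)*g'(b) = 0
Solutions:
 g(b) = C1


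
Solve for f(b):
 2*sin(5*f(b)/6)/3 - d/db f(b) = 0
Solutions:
 -2*b/3 + 3*log(cos(5*f(b)/6) - 1)/5 - 3*log(cos(5*f(b)/6) + 1)/5 = C1


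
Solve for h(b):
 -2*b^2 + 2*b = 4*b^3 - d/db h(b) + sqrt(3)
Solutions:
 h(b) = C1 + b^4 + 2*b^3/3 - b^2 + sqrt(3)*b


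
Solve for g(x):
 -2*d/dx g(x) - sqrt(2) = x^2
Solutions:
 g(x) = C1 - x^3/6 - sqrt(2)*x/2


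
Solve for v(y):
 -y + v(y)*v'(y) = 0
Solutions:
 v(y) = -sqrt(C1 + y^2)
 v(y) = sqrt(C1 + y^2)


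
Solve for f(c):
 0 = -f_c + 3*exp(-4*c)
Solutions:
 f(c) = C1 - 3*exp(-4*c)/4


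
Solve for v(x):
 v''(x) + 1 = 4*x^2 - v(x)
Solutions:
 v(x) = C1*sin(x) + C2*cos(x) + 4*x^2 - 9


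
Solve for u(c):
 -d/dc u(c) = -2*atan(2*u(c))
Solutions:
 Integral(1/atan(2*_y), (_y, u(c))) = C1 + 2*c


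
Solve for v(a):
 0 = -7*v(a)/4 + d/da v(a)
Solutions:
 v(a) = C1*exp(7*a/4)


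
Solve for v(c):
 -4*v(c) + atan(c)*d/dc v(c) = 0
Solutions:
 v(c) = C1*exp(4*Integral(1/atan(c), c))


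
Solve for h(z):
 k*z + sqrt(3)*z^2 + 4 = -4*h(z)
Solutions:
 h(z) = -k*z/4 - sqrt(3)*z^2/4 - 1


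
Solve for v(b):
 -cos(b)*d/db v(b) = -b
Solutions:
 v(b) = C1 + Integral(b/cos(b), b)


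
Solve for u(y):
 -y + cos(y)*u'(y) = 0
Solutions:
 u(y) = C1 + Integral(y/cos(y), y)


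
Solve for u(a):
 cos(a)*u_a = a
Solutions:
 u(a) = C1 + Integral(a/cos(a), a)


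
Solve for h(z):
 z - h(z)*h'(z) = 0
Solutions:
 h(z) = -sqrt(C1 + z^2)
 h(z) = sqrt(C1 + z^2)


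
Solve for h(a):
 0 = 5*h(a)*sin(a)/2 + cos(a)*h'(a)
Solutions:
 h(a) = C1*cos(a)^(5/2)


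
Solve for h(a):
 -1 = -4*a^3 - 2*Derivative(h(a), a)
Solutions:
 h(a) = C1 - a^4/2 + a/2


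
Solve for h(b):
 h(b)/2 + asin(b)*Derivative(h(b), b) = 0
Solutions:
 h(b) = C1*exp(-Integral(1/asin(b), b)/2)


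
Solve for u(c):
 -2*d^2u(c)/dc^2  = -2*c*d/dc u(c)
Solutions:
 u(c) = C1 + C2*erfi(sqrt(2)*c/2)


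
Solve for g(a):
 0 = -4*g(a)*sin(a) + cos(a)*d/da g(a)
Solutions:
 g(a) = C1/cos(a)^4


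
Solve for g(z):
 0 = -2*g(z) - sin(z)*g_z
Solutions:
 g(z) = C1*(cos(z) + 1)/(cos(z) - 1)


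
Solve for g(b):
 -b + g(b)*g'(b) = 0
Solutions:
 g(b) = -sqrt(C1 + b^2)
 g(b) = sqrt(C1 + b^2)


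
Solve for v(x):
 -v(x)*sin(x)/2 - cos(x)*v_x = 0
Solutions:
 v(x) = C1*sqrt(cos(x))


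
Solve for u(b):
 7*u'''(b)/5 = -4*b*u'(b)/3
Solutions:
 u(b) = C1 + Integral(C2*airyai(-20^(1/3)*21^(2/3)*b/21) + C3*airybi(-20^(1/3)*21^(2/3)*b/21), b)


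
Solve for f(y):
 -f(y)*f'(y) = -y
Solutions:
 f(y) = -sqrt(C1 + y^2)
 f(y) = sqrt(C1 + y^2)


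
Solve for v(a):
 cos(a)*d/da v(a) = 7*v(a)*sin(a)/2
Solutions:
 v(a) = C1/cos(a)^(7/2)


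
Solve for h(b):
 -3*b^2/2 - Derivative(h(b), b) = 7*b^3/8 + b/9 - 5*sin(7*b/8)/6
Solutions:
 h(b) = C1 - 7*b^4/32 - b^3/2 - b^2/18 - 20*cos(7*b/8)/21


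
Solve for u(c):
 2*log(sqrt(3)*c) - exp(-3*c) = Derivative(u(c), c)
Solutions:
 u(c) = C1 + 2*c*log(c) + c*(-2 + log(3)) + exp(-3*c)/3


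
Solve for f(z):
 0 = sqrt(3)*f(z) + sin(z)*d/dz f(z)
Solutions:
 f(z) = C1*(cos(z) + 1)^(sqrt(3)/2)/(cos(z) - 1)^(sqrt(3)/2)


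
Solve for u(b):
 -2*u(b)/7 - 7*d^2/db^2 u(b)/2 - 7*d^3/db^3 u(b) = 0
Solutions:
 u(b) = C1*exp(b*(-14 + 7*7^(2/3)/(12*sqrt(471) + 265)^(1/3) + 7^(1/3)*(12*sqrt(471) + 265)^(1/3))/84)*sin(sqrt(3)*7^(1/3)*b*(-(12*sqrt(471) + 265)^(1/3) + 7*7^(1/3)/(12*sqrt(471) + 265)^(1/3))/84) + C2*exp(b*(-14 + 7*7^(2/3)/(12*sqrt(471) + 265)^(1/3) + 7^(1/3)*(12*sqrt(471) + 265)^(1/3))/84)*cos(sqrt(3)*7^(1/3)*b*(-(12*sqrt(471) + 265)^(1/3) + 7*7^(1/3)/(12*sqrt(471) + 265)^(1/3))/84) + C3*exp(-b*(7*7^(2/3)/(12*sqrt(471) + 265)^(1/3) + 7 + 7^(1/3)*(12*sqrt(471) + 265)^(1/3))/42)


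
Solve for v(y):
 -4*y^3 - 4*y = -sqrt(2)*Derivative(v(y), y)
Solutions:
 v(y) = C1 + sqrt(2)*y^4/2 + sqrt(2)*y^2


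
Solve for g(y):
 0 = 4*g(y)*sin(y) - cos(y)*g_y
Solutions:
 g(y) = C1/cos(y)^4


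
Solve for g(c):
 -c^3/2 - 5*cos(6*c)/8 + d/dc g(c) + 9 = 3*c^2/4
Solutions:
 g(c) = C1 + c^4/8 + c^3/4 - 9*c + 5*sin(6*c)/48


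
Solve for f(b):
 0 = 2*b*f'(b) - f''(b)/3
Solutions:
 f(b) = C1 + C2*erfi(sqrt(3)*b)


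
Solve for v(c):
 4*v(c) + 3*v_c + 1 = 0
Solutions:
 v(c) = C1*exp(-4*c/3) - 1/4


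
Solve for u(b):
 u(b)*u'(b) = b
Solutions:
 u(b) = -sqrt(C1 + b^2)
 u(b) = sqrt(C1 + b^2)


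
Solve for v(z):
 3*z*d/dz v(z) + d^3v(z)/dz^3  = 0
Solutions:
 v(z) = C1 + Integral(C2*airyai(-3^(1/3)*z) + C3*airybi(-3^(1/3)*z), z)


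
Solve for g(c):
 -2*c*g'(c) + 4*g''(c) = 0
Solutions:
 g(c) = C1 + C2*erfi(c/2)


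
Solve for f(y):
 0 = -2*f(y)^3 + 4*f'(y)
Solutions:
 f(y) = -sqrt(-1/(C1 + y))
 f(y) = sqrt(-1/(C1 + y))


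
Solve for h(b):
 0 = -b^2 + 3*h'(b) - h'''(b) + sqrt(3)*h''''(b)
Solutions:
 h(b) = C1 + C2*exp(b*(2*18^(1/3)/(27*sqrt(239) + 241*sqrt(3))^(1/3) + 4*sqrt(3) + 12^(1/3)*(27*sqrt(239) + 241*sqrt(3))^(1/3))/36)*sin(2^(1/3)*3^(1/6)*b*(-2^(1/3)*3^(2/3)*(27*sqrt(239) + 241*sqrt(3))^(1/3) + 6/(27*sqrt(239) + 241*sqrt(3))^(1/3))/36) + C3*exp(b*(2*18^(1/3)/(27*sqrt(239) + 241*sqrt(3))^(1/3) + 4*sqrt(3) + 12^(1/3)*(27*sqrt(239) + 241*sqrt(3))^(1/3))/36)*cos(2^(1/3)*3^(1/6)*b*(-2^(1/3)*3^(2/3)*(27*sqrt(239) + 241*sqrt(3))^(1/3) + 6/(27*sqrt(239) + 241*sqrt(3))^(1/3))/36) + C4*exp(b*(-12^(1/3)*(27*sqrt(239) + 241*sqrt(3))^(1/3) - 2*18^(1/3)/(27*sqrt(239) + 241*sqrt(3))^(1/3) + 2*sqrt(3))/18) + b^3/9 + 2*b/9


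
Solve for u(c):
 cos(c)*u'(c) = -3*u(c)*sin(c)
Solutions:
 u(c) = C1*cos(c)^3


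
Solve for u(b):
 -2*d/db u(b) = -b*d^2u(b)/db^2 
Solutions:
 u(b) = C1 + C2*b^3


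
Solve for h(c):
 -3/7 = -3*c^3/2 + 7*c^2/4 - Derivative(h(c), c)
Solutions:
 h(c) = C1 - 3*c^4/8 + 7*c^3/12 + 3*c/7


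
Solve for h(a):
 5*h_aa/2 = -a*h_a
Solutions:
 h(a) = C1 + C2*erf(sqrt(5)*a/5)


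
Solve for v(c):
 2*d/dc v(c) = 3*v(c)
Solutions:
 v(c) = C1*exp(3*c/2)


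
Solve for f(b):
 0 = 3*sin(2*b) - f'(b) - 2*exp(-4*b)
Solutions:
 f(b) = C1 - 3*cos(2*b)/2 + exp(-4*b)/2


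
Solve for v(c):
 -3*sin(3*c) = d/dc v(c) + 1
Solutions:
 v(c) = C1 - c + cos(3*c)


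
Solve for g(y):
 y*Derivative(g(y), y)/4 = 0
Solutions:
 g(y) = C1


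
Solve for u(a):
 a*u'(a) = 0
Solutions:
 u(a) = C1


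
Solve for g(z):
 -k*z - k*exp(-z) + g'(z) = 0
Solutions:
 g(z) = C1 + k*z^2/2 - k*exp(-z)


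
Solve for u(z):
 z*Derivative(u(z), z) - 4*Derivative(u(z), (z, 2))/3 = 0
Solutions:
 u(z) = C1 + C2*erfi(sqrt(6)*z/4)


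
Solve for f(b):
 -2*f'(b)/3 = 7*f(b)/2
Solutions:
 f(b) = C1*exp(-21*b/4)


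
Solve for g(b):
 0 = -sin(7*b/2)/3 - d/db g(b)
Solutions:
 g(b) = C1 + 2*cos(7*b/2)/21


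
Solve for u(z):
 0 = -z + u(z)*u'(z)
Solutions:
 u(z) = -sqrt(C1 + z^2)
 u(z) = sqrt(C1 + z^2)


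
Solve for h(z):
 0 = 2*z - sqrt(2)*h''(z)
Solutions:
 h(z) = C1 + C2*z + sqrt(2)*z^3/6


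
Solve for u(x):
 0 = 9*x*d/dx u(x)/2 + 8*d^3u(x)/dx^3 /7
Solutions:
 u(x) = C1 + Integral(C2*airyai(-2^(2/3)*63^(1/3)*x/4) + C3*airybi(-2^(2/3)*63^(1/3)*x/4), x)


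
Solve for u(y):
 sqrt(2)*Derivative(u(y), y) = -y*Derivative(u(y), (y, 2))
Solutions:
 u(y) = C1 + C2*y^(1 - sqrt(2))


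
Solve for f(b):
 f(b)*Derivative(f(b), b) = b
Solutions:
 f(b) = -sqrt(C1 + b^2)
 f(b) = sqrt(C1 + b^2)


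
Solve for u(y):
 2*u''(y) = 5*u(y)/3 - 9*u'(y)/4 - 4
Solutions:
 u(y) = C1*exp(y*(-27 + sqrt(2649))/48) + C2*exp(-y*(27 + sqrt(2649))/48) + 12/5


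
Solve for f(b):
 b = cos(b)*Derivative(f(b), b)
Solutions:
 f(b) = C1 + Integral(b/cos(b), b)


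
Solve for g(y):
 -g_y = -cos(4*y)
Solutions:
 g(y) = C1 + sin(4*y)/4


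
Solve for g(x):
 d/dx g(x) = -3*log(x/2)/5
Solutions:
 g(x) = C1 - 3*x*log(x)/5 + 3*x*log(2)/5 + 3*x/5


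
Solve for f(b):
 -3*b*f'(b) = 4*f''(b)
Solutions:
 f(b) = C1 + C2*erf(sqrt(6)*b/4)


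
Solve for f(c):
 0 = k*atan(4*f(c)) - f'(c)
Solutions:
 Integral(1/atan(4*_y), (_y, f(c))) = C1 + c*k


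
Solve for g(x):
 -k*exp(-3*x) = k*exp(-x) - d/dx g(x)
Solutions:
 g(x) = C1 - k*exp(-x) - k*exp(-3*x)/3


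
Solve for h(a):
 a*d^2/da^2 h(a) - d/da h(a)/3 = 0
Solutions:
 h(a) = C1 + C2*a^(4/3)


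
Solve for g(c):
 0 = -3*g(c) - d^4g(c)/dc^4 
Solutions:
 g(c) = (C1*sin(sqrt(2)*3^(1/4)*c/2) + C2*cos(sqrt(2)*3^(1/4)*c/2))*exp(-sqrt(2)*3^(1/4)*c/2) + (C3*sin(sqrt(2)*3^(1/4)*c/2) + C4*cos(sqrt(2)*3^(1/4)*c/2))*exp(sqrt(2)*3^(1/4)*c/2)


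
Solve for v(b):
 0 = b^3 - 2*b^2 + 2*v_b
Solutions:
 v(b) = C1 - b^4/8 + b^3/3


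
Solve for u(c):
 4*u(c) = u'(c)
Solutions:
 u(c) = C1*exp(4*c)


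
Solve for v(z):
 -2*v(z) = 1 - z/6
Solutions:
 v(z) = z/12 - 1/2


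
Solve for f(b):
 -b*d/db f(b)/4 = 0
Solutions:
 f(b) = C1


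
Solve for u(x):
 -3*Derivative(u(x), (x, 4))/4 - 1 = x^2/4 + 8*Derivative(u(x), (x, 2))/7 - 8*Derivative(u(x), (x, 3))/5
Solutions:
 u(x) = C1 + C2*x - 7*x^4/384 - 49*x^3/480 - 18501*x^2/25600 + (C3*sin(4*sqrt(266)*x/105) + C4*cos(4*sqrt(266)*x/105))*exp(16*x/15)


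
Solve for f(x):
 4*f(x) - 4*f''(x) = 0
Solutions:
 f(x) = C1*exp(-x) + C2*exp(x)


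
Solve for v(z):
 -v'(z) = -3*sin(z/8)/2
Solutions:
 v(z) = C1 - 12*cos(z/8)


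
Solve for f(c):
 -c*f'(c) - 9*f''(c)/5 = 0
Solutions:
 f(c) = C1 + C2*erf(sqrt(10)*c/6)


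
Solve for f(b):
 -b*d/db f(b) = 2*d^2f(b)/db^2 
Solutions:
 f(b) = C1 + C2*erf(b/2)


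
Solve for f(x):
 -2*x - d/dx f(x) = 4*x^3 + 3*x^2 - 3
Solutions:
 f(x) = C1 - x^4 - x^3 - x^2 + 3*x


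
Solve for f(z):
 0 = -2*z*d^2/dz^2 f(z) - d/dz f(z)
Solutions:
 f(z) = C1 + C2*sqrt(z)


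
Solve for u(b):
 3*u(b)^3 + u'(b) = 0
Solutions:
 u(b) = -sqrt(2)*sqrt(-1/(C1 - 3*b))/2
 u(b) = sqrt(2)*sqrt(-1/(C1 - 3*b))/2


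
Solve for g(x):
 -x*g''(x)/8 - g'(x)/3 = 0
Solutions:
 g(x) = C1 + C2/x^(5/3)


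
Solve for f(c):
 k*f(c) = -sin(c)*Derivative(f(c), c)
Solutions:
 f(c) = C1*exp(k*(-log(cos(c) - 1) + log(cos(c) + 1))/2)


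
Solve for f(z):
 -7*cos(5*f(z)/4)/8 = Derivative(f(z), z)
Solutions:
 7*z/8 - 2*log(sin(5*f(z)/4) - 1)/5 + 2*log(sin(5*f(z)/4) + 1)/5 = C1


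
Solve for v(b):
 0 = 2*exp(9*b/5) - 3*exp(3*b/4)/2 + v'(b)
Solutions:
 v(b) = C1 - 10*exp(9*b/5)/9 + 2*exp(3*b/4)


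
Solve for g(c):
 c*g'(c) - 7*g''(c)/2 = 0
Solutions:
 g(c) = C1 + C2*erfi(sqrt(7)*c/7)


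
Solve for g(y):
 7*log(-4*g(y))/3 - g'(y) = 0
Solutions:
 -3*Integral(1/(log(-_y) + 2*log(2)), (_y, g(y)))/7 = C1 - y


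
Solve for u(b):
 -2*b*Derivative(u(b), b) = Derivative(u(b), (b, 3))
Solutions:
 u(b) = C1 + Integral(C2*airyai(-2^(1/3)*b) + C3*airybi(-2^(1/3)*b), b)


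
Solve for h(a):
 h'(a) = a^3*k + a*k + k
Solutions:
 h(a) = C1 + a^4*k/4 + a^2*k/2 + a*k


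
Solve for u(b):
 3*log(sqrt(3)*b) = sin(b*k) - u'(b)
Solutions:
 u(b) = C1 - 3*b*log(b) - 3*b*log(3)/2 + 3*b + Piecewise((-cos(b*k)/k, Ne(k, 0)), (0, True))


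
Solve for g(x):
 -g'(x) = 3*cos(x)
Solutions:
 g(x) = C1 - 3*sin(x)


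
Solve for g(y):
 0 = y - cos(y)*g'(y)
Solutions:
 g(y) = C1 + Integral(y/cos(y), y)


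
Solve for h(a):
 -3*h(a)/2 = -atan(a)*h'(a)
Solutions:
 h(a) = C1*exp(3*Integral(1/atan(a), a)/2)


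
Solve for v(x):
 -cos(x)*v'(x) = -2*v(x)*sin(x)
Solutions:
 v(x) = C1/cos(x)^2


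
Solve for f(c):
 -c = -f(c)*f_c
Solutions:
 f(c) = -sqrt(C1 + c^2)
 f(c) = sqrt(C1 + c^2)


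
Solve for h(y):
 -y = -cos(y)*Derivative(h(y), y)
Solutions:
 h(y) = C1 + Integral(y/cos(y), y)


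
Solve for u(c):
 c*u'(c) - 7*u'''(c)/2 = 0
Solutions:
 u(c) = C1 + Integral(C2*airyai(2^(1/3)*7^(2/3)*c/7) + C3*airybi(2^(1/3)*7^(2/3)*c/7), c)


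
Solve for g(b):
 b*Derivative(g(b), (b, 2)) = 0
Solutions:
 g(b) = C1 + C2*b


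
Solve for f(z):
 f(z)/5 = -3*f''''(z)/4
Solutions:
 f(z) = (C1*sin(15^(3/4)*z/15) + C2*cos(15^(3/4)*z/15))*exp(-15^(3/4)*z/15) + (C3*sin(15^(3/4)*z/15) + C4*cos(15^(3/4)*z/15))*exp(15^(3/4)*z/15)


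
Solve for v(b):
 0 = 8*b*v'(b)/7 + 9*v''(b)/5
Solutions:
 v(b) = C1 + C2*erf(2*sqrt(35)*b/21)


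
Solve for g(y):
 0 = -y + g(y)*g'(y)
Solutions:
 g(y) = -sqrt(C1 + y^2)
 g(y) = sqrt(C1 + y^2)


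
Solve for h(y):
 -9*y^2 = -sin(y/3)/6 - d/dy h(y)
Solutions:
 h(y) = C1 + 3*y^3 + cos(y/3)/2


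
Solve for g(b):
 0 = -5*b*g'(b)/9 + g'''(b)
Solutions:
 g(b) = C1 + Integral(C2*airyai(15^(1/3)*b/3) + C3*airybi(15^(1/3)*b/3), b)


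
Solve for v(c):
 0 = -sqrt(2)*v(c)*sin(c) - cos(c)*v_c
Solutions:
 v(c) = C1*cos(c)^(sqrt(2))


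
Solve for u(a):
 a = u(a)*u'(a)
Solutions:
 u(a) = -sqrt(C1 + a^2)
 u(a) = sqrt(C1 + a^2)


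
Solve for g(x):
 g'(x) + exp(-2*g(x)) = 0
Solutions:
 g(x) = log(-sqrt(C1 - 2*x))
 g(x) = log(C1 - 2*x)/2


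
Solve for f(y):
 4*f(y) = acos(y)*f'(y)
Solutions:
 f(y) = C1*exp(4*Integral(1/acos(y), y))


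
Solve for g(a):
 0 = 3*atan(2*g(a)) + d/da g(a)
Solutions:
 Integral(1/atan(2*_y), (_y, g(a))) = C1 - 3*a


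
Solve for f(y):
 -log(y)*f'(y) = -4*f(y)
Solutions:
 f(y) = C1*exp(4*li(y))


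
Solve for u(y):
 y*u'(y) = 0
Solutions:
 u(y) = C1


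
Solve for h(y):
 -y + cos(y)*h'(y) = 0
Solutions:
 h(y) = C1 + Integral(y/cos(y), y)


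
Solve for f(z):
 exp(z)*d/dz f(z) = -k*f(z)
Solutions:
 f(z) = C1*exp(k*exp(-z))


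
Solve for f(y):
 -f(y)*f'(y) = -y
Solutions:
 f(y) = -sqrt(C1 + y^2)
 f(y) = sqrt(C1 + y^2)


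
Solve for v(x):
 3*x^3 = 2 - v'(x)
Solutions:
 v(x) = C1 - 3*x^4/4 + 2*x


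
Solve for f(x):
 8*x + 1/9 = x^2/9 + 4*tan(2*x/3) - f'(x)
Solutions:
 f(x) = C1 + x^3/27 - 4*x^2 - x/9 - 6*log(cos(2*x/3))


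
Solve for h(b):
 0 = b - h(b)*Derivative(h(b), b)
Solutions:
 h(b) = -sqrt(C1 + b^2)
 h(b) = sqrt(C1 + b^2)


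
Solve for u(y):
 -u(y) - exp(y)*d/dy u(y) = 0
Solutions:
 u(y) = C1*exp(exp(-y))


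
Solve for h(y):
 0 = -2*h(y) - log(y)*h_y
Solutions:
 h(y) = C1*exp(-2*li(y))


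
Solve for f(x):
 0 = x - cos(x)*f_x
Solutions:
 f(x) = C1 + Integral(x/cos(x), x)


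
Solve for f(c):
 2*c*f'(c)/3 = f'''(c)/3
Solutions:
 f(c) = C1 + Integral(C2*airyai(2^(1/3)*c) + C3*airybi(2^(1/3)*c), c)


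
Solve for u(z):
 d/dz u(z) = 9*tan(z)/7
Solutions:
 u(z) = C1 - 9*log(cos(z))/7


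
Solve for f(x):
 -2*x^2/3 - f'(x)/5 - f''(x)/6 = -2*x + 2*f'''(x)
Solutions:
 f(x) = C1 - 10*x^3/9 + 70*x^2/9 + 1450*x/27 + (C2*sin(sqrt(1415)*x/120) + C3*cos(sqrt(1415)*x/120))*exp(-x/24)


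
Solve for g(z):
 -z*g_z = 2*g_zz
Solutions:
 g(z) = C1 + C2*erf(z/2)


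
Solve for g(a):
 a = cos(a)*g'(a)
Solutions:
 g(a) = C1 + Integral(a/cos(a), a)


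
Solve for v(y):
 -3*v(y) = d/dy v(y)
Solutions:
 v(y) = C1*exp(-3*y)


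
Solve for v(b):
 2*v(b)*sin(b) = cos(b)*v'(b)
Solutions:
 v(b) = C1/cos(b)^2


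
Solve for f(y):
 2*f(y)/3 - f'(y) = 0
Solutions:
 f(y) = C1*exp(2*y/3)


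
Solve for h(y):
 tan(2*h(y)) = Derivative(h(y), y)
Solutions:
 h(y) = -asin(C1*exp(2*y))/2 + pi/2
 h(y) = asin(C1*exp(2*y))/2


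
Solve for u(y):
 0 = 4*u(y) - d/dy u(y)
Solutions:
 u(y) = C1*exp(4*y)


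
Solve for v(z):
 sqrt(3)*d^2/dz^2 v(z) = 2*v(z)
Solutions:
 v(z) = C1*exp(-sqrt(2)*3^(3/4)*z/3) + C2*exp(sqrt(2)*3^(3/4)*z/3)


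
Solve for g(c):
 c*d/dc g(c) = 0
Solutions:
 g(c) = C1


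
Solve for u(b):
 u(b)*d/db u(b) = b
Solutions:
 u(b) = -sqrt(C1 + b^2)
 u(b) = sqrt(C1 + b^2)


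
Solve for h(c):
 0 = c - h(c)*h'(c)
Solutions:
 h(c) = -sqrt(C1 + c^2)
 h(c) = sqrt(C1 + c^2)


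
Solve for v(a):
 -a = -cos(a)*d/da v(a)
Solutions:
 v(a) = C1 + Integral(a/cos(a), a)


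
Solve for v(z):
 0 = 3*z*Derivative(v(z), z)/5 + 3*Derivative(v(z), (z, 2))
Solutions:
 v(z) = C1 + C2*erf(sqrt(10)*z/10)


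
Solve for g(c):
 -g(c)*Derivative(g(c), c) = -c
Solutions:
 g(c) = -sqrt(C1 + c^2)
 g(c) = sqrt(C1 + c^2)


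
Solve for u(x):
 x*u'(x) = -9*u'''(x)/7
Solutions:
 u(x) = C1 + Integral(C2*airyai(-21^(1/3)*x/3) + C3*airybi(-21^(1/3)*x/3), x)


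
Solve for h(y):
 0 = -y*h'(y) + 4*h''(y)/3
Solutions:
 h(y) = C1 + C2*erfi(sqrt(6)*y/4)


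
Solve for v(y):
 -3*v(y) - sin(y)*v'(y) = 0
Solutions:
 v(y) = C1*(cos(y) + 1)^(3/2)/(cos(y) - 1)^(3/2)


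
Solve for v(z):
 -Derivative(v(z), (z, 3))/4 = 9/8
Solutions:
 v(z) = C1 + C2*z + C3*z^2 - 3*z^3/4


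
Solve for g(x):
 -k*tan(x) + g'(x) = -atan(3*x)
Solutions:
 g(x) = C1 - k*log(cos(x)) - x*atan(3*x) + log(9*x^2 + 1)/6


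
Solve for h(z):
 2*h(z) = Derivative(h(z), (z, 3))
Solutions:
 h(z) = C3*exp(2^(1/3)*z) + (C1*sin(2^(1/3)*sqrt(3)*z/2) + C2*cos(2^(1/3)*sqrt(3)*z/2))*exp(-2^(1/3)*z/2)


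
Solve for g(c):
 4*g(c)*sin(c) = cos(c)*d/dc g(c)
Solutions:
 g(c) = C1/cos(c)^4


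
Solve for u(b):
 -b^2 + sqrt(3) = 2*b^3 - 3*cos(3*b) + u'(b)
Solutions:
 u(b) = C1 - b^4/2 - b^3/3 + sqrt(3)*b + sin(3*b)


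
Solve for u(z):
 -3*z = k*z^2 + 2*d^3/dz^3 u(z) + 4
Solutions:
 u(z) = C1 + C2*z + C3*z^2 - k*z^5/120 - z^4/16 - z^3/3


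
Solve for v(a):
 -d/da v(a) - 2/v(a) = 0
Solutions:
 v(a) = -sqrt(C1 - 4*a)
 v(a) = sqrt(C1 - 4*a)


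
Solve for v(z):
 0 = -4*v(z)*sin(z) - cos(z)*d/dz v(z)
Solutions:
 v(z) = C1*cos(z)^4


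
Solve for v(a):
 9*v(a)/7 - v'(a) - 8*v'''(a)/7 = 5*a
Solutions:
 v(a) = C1*exp(6^(1/3)*a*(-(162 + sqrt(28302))^(1/3) + 7*6^(1/3)/(162 + sqrt(28302))^(1/3))/24)*sin(2^(1/3)*3^(1/6)*a*(21*2^(1/3)/(162 + sqrt(28302))^(1/3) + 3^(2/3)*(162 + sqrt(28302))^(1/3))/24) + C2*exp(6^(1/3)*a*(-(162 + sqrt(28302))^(1/3) + 7*6^(1/3)/(162 + sqrt(28302))^(1/3))/24)*cos(2^(1/3)*3^(1/6)*a*(21*2^(1/3)/(162 + sqrt(28302))^(1/3) + 3^(2/3)*(162 + sqrt(28302))^(1/3))/24) + C3*exp(-6^(1/3)*a*(-(162 + sqrt(28302))^(1/3) + 7*6^(1/3)/(162 + sqrt(28302))^(1/3))/12) + 35*a/9 + 245/81


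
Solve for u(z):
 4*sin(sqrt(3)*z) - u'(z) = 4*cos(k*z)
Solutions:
 u(z) = C1 - 4*sqrt(3)*cos(sqrt(3)*z)/3 - 4*sin(k*z)/k


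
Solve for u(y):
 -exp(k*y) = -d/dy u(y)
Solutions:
 u(y) = C1 + exp(k*y)/k


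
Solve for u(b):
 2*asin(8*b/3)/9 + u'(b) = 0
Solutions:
 u(b) = C1 - 2*b*asin(8*b/3)/9 - sqrt(9 - 64*b^2)/36


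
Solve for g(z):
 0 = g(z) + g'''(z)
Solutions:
 g(z) = C3*exp(-z) + (C1*sin(sqrt(3)*z/2) + C2*cos(sqrt(3)*z/2))*exp(z/2)


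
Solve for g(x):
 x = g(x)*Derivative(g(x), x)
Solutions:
 g(x) = -sqrt(C1 + x^2)
 g(x) = sqrt(C1 + x^2)


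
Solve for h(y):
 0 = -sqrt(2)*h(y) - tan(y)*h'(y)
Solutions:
 h(y) = C1/sin(y)^(sqrt(2))


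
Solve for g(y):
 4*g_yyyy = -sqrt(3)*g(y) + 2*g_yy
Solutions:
 g(y) = (C1*sin(sqrt(2)*3^(1/8)*y*sin(atan(sqrt(-1 + 4*sqrt(3)))/2)/2) + C2*cos(sqrt(2)*3^(1/8)*y*sin(atan(sqrt(-1 + 4*sqrt(3)))/2)/2))*exp(-sqrt(2)*3^(1/8)*y*cos(atan(sqrt(-1 + 4*sqrt(3)))/2)/2) + (C3*sin(sqrt(2)*3^(1/8)*y*sin(atan(sqrt(-1 + 4*sqrt(3)))/2)/2) + C4*cos(sqrt(2)*3^(1/8)*y*sin(atan(sqrt(-1 + 4*sqrt(3)))/2)/2))*exp(sqrt(2)*3^(1/8)*y*cos(atan(sqrt(-1 + 4*sqrt(3)))/2)/2)


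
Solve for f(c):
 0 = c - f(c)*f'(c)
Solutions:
 f(c) = -sqrt(C1 + c^2)
 f(c) = sqrt(C1 + c^2)


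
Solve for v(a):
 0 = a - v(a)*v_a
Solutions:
 v(a) = -sqrt(C1 + a^2)
 v(a) = sqrt(C1 + a^2)


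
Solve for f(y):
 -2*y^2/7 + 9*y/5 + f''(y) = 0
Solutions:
 f(y) = C1 + C2*y + y^4/42 - 3*y^3/10


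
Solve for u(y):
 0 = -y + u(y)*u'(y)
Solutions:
 u(y) = -sqrt(C1 + y^2)
 u(y) = sqrt(C1 + y^2)


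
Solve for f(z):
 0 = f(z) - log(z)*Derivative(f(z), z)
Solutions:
 f(z) = C1*exp(li(z))


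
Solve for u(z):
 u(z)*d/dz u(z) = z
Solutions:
 u(z) = -sqrt(C1 + z^2)
 u(z) = sqrt(C1 + z^2)


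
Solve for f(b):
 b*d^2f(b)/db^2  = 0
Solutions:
 f(b) = C1 + C2*b


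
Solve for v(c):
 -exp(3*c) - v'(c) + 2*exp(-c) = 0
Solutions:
 v(c) = C1 - exp(3*c)/3 - 2*exp(-c)


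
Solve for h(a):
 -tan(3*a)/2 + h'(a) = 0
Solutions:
 h(a) = C1 - log(cos(3*a))/6


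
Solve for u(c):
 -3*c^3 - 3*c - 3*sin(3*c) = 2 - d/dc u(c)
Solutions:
 u(c) = C1 + 3*c^4/4 + 3*c^2/2 + 2*c - cos(3*c)


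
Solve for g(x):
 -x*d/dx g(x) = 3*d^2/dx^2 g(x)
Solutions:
 g(x) = C1 + C2*erf(sqrt(6)*x/6)


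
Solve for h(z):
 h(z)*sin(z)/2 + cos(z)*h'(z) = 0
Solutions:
 h(z) = C1*sqrt(cos(z))


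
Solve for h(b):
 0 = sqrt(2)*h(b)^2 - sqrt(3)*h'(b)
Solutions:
 h(b) = -3/(C1 + sqrt(6)*b)


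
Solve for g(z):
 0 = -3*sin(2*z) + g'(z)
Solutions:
 g(z) = C1 - 3*cos(2*z)/2


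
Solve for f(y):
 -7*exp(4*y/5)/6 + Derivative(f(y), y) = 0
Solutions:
 f(y) = C1 + 35*exp(4*y/5)/24


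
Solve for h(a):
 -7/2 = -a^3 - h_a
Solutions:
 h(a) = C1 - a^4/4 + 7*a/2


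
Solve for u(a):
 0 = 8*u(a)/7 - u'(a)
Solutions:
 u(a) = C1*exp(8*a/7)


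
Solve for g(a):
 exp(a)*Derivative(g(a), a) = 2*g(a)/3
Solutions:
 g(a) = C1*exp(-2*exp(-a)/3)


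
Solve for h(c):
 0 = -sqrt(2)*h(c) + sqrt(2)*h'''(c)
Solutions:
 h(c) = C3*exp(c) + (C1*sin(sqrt(3)*c/2) + C2*cos(sqrt(3)*c/2))*exp(-c/2)


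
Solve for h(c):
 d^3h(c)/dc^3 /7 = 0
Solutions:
 h(c) = C1 + C2*c + C3*c^2


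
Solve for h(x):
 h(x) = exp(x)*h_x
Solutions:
 h(x) = C1*exp(-exp(-x))


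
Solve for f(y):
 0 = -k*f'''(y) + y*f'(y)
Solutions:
 f(y) = C1 + Integral(C2*airyai(y*(1/k)^(1/3)) + C3*airybi(y*(1/k)^(1/3)), y)


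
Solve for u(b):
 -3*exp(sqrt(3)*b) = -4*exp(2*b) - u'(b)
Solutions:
 u(b) = C1 - 2*exp(2*b) + sqrt(3)*exp(sqrt(3)*b)


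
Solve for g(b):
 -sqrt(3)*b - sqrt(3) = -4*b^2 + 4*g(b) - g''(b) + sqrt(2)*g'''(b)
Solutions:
 g(b) = C1*exp(b*((3*sqrt(159) + 107*sqrt(2)/4)^(-1/3) + 2*sqrt(2) + 2*(3*sqrt(159) + 107*sqrt(2)/4)^(1/3))/12)*sin(sqrt(3)*b*(-2*(3*sqrt(159) + 107*sqrt(2)/4)^(1/3) + (3*sqrt(159) + 107*sqrt(2)/4)^(-1/3))/12) + C2*exp(b*((3*sqrt(159) + 107*sqrt(2)/4)^(-1/3) + 2*sqrt(2) + 2*(3*sqrt(159) + 107*sqrt(2)/4)^(1/3))/12)*cos(sqrt(3)*b*(-2*(3*sqrt(159) + 107*sqrt(2)/4)^(1/3) + (3*sqrt(159) + 107*sqrt(2)/4)^(-1/3))/12) + C3*exp(b*(-2*(3*sqrt(159) + 107*sqrt(2)/4)^(1/3) - 1/(3*sqrt(159) + 107*sqrt(2)/4)^(1/3) + sqrt(2))/6) + b^2 - sqrt(3)*b/4 - sqrt(3)/4 + 1/2


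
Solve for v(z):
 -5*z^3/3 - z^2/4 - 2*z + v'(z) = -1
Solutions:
 v(z) = C1 + 5*z^4/12 + z^3/12 + z^2 - z


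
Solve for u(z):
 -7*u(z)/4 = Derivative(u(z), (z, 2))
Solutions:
 u(z) = C1*sin(sqrt(7)*z/2) + C2*cos(sqrt(7)*z/2)


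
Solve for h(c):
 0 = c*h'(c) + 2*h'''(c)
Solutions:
 h(c) = C1 + Integral(C2*airyai(-2^(2/3)*c/2) + C3*airybi(-2^(2/3)*c/2), c)
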